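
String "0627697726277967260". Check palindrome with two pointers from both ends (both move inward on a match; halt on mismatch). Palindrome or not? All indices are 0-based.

[0,18] '0'=='0' → l++,r--
[1,17] '6'=='6' → l++,r--
[2,16] '2'=='2' → l++,r--
[3,15] '7'=='7' → l++,r--
[4,14] '6'=='6' → l++,r--
[5,13] '9'=='9' → l++,r--
[6,12] '7'=='7' → l++,r--
[7,11] '7'=='7' → l++,r--
[8,10] '2'=='2' → l++,r--

palindrome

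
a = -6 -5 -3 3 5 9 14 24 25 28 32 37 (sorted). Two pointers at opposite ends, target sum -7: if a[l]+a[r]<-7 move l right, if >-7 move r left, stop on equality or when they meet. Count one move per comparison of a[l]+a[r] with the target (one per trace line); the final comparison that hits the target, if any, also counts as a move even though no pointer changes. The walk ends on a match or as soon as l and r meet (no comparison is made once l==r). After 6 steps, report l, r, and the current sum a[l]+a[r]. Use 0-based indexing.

l=0 r=11: -6+37=31 >-7, r--
l=0 r=10: -6+32=26 >-7, r--
l=0 r=9: -6+28=22 >-7, r--
l=0 r=8: -6+25=19 >-7, r--
l=0 r=7: -6+24=18 >-7, r--
l=0 r=6: -6+14=8 >-7, r--

l=0, r=5, sum=3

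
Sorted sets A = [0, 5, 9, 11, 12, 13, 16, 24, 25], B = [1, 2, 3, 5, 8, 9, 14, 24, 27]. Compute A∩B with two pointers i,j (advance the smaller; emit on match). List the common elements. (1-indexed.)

intersection = [5, 9, 24]

[i=1,j=1] 0<1 → i++
[i=2,j=1] 5>1 → j++
[i=2,j=2] 5>2 → j++
[i=2,j=3] 5>3 → j++
[i=2,j=4] 5==5 emit → i++,j++
[i=3,j=5] 9>8 → j++
[i=3,j=6] 9==9 emit → i++,j++
[i=4,j=7] 11<14 → i++
[i=5,j=7] 12<14 → i++
[i=6,j=7] 13<14 → i++
[i=7,j=7] 16>14 → j++
[i=7,j=8] 16<24 → i++
[i=8,j=8] 24==24 emit → i++,j++
[i=9,j=9] 25<27 → i++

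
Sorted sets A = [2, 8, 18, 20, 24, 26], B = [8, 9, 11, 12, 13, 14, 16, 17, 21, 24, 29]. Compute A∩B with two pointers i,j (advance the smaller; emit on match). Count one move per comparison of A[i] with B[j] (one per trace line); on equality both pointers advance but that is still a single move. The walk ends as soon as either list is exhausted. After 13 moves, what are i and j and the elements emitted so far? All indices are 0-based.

i=5, j=10, emitted=[8, 24]

i=0 j=0: 2<8, i++
i=1 j=0: 8==8 emit, i++,j++
i=2 j=1: 18>9, j++
i=2 j=2: 18>11, j++
i=2 j=3: 18>12, j++
i=2 j=4: 18>13, j++
i=2 j=5: 18>14, j++
i=2 j=6: 18>16, j++
i=2 j=7: 18>17, j++
i=2 j=8: 18<21, i++
i=3 j=8: 20<21, i++
i=4 j=8: 24>21, j++
i=4 j=9: 24==24 emit, i++,j++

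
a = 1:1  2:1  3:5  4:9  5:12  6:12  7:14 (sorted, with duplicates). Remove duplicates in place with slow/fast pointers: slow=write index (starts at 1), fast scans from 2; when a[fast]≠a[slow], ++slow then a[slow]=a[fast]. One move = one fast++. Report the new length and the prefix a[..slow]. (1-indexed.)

(s=1,f=2) a[fast]=1=a[slow] dup → fast++
(s=1,f=3) a[fast]=5≠a[slow]=1 write a[2]=5 → slow++,fast++
(s=2,f=4) a[fast]=9≠a[slow]=5 write a[3]=9 → slow++,fast++
(s=3,f=5) a[fast]=12≠a[slow]=9 write a[4]=12 → slow++,fast++
(s=4,f=6) a[fast]=12=a[slow] dup → fast++
(s=4,f=7) a[fast]=14≠a[slow]=12 write a[5]=14 → slow++,fast++

length 5; prefix = [1, 5, 9, 12, 14]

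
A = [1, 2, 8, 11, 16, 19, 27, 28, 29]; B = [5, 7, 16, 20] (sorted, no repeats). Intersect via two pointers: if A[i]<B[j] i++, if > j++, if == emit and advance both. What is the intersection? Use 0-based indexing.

i=0 j=0: 1<5, i++
i=1 j=0: 2<5, i++
i=2 j=0: 8>5, j++
i=2 j=1: 8>7, j++
i=2 j=2: 8<16, i++
i=3 j=2: 11<16, i++
i=4 j=2: 16==16 emit, i++,j++
i=5 j=3: 19<20, i++
i=6 j=3: 27>20, j++

intersection = [16]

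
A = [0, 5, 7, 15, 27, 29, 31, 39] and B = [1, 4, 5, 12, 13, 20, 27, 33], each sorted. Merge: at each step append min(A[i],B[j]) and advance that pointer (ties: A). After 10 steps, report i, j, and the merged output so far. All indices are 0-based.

i=0 j=0: A[i]=0<=B[j]=1 take 0, i++
i=1 j=0: A[i]=5>B[j]=1 take 1, j++
i=1 j=1: A[i]=5>B[j]=4 take 4, j++
i=1 j=2: A[i]=5<=B[j]=5 take 5, i++
i=2 j=2: A[i]=7>B[j]=5 take 5, j++
i=2 j=3: A[i]=7<=B[j]=12 take 7, i++
i=3 j=3: A[i]=15>B[j]=12 take 12, j++
i=3 j=4: A[i]=15>B[j]=13 take 13, j++
i=3 j=5: A[i]=15<=B[j]=20 take 15, i++
i=4 j=5: A[i]=27>B[j]=20 take 20, j++

i=4, j=6, merged so far=[0, 1, 4, 5, 5, 7, 12, 13, 15, 20]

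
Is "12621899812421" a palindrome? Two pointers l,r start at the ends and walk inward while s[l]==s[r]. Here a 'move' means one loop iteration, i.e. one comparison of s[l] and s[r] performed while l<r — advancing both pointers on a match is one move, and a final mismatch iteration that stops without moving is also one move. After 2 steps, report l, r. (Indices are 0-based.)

l=0 r=13: '1'=='1', l++,r--
l=1 r=12: '2'=='2', l++,r--

l=2, r=11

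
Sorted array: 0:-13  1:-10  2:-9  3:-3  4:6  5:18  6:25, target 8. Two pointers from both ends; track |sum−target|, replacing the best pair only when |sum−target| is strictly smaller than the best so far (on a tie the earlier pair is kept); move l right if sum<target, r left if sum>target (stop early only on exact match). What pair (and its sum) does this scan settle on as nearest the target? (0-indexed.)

l=0 r=6: -13+25=12 d=4 *, r--
l=0 r=5: -13+18=5 d=3 *, l++
l=1 r=5: -10+18=8 d=0 *, stop

pair (-10, 18) with sum 8 (|Δ|=0)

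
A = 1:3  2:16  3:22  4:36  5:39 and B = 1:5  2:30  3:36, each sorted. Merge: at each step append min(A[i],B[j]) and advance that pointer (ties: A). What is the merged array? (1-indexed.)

[i=1,j=1] A[i]=3<=B[j]=5 take 3 → i++
[i=2,j=1] A[i]=16>B[j]=5 take 5 → j++
[i=2,j=2] A[i]=16<=B[j]=30 take 16 → i++
[i=3,j=2] A[i]=22<=B[j]=30 take 22 → i++
[i=4,j=2] A[i]=36>B[j]=30 take 30 → j++
[i=4,j=3] A[i]=36<=B[j]=36 take 36 → i++
[i=5,j=3] A[i]=39>B[j]=36 take 36 → j++
[i=5,j=4] B done, take A[i]=39 → i++

[3, 5, 16, 22, 30, 36, 36, 39]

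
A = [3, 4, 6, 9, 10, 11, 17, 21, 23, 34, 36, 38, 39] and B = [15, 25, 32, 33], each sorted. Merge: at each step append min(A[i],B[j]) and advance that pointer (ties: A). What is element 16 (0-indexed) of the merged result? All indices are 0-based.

i=0 j=0: A[i]=3<=B[j]=15 take 3, i++
i=1 j=0: A[i]=4<=B[j]=15 take 4, i++
i=2 j=0: A[i]=6<=B[j]=15 take 6, i++
i=3 j=0: A[i]=9<=B[j]=15 take 9, i++
i=4 j=0: A[i]=10<=B[j]=15 take 10, i++
i=5 j=0: A[i]=11<=B[j]=15 take 11, i++
i=6 j=0: A[i]=17>B[j]=15 take 15, j++
i=6 j=1: A[i]=17<=B[j]=25 take 17, i++
i=7 j=1: A[i]=21<=B[j]=25 take 21, i++
i=8 j=1: A[i]=23<=B[j]=25 take 23, i++
i=9 j=1: A[i]=34>B[j]=25 take 25, j++
i=9 j=2: A[i]=34>B[j]=32 take 32, j++
i=9 j=3: A[i]=34>B[j]=33 take 33, j++
i=9 j=4: B done, take A[i]=34, i++
i=10 j=4: B done, take A[i]=36, i++
i=11 j=4: B done, take A[i]=38, i++
i=12 j=4: B done, take A[i]=39, i++

merged[16] = 39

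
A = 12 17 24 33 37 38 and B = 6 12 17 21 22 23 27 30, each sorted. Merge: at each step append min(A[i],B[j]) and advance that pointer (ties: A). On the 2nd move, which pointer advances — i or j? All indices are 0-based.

i

[i=0,j=0] A[i]=12>B[j]=6 take 6 → j++
[i=0,j=1] A[i]=12<=B[j]=12 take 12 → i++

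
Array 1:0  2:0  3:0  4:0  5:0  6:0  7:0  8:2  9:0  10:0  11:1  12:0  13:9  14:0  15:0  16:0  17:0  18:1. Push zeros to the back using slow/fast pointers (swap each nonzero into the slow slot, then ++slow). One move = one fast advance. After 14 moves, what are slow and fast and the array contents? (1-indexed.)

(s=1,f=1) a[fast]=0 → fast++
(s=1,f=2) a[fast]=0 → fast++
(s=1,f=3) a[fast]=0 → fast++
(s=1,f=4) a[fast]=0 → fast++
(s=1,f=5) a[fast]=0 → fast++
(s=1,f=6) a[fast]=0 → fast++
(s=1,f=7) a[fast]=0 → fast++
(s=1,f=8) a[fast]=2≠0 swap→a[1]=2 → slow++,fast++
(s=2,f=9) a[fast]=0 → fast++
(s=2,f=10) a[fast]=0 → fast++
(s=2,f=11) a[fast]=1≠0 swap→a[2]=1 → slow++,fast++
(s=3,f=12) a[fast]=0 → fast++
(s=3,f=13) a[fast]=9≠0 swap→a[3]=9 → slow++,fast++
(s=4,f=14) a[fast]=0 → fast++

slow=4, fast=15, a=[2, 1, 9, 0, 0, 0, 0, 0, 0, 0, 0, 0, 0, 0, 0, 0, 0, 1]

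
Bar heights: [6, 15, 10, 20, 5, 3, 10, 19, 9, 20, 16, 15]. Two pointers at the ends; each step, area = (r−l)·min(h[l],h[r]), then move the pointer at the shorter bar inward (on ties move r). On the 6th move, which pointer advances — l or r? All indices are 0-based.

[0,11] min(6,15)*11=66 best=66 * → l++
[1,11] min(15,15)*10=150 best=150 * → r--
[1,10] min(15,16)*9=135 best=150 → l++
[2,10] min(10,16)*8=80 best=150 → l++
[3,10] min(20,16)*7=112 best=150 → r--
[3,9] min(20,20)*6=120 best=150 → r--

r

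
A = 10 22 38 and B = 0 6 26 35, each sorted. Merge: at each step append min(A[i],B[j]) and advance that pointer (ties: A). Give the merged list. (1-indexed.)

[0, 6, 10, 22, 26, 35, 38]

[i=1,j=1] A[i]=10>B[j]=0 take 0 → j++
[i=1,j=2] A[i]=10>B[j]=6 take 6 → j++
[i=1,j=3] A[i]=10<=B[j]=26 take 10 → i++
[i=2,j=3] A[i]=22<=B[j]=26 take 22 → i++
[i=3,j=3] A[i]=38>B[j]=26 take 26 → j++
[i=3,j=4] A[i]=38>B[j]=35 take 35 → j++
[i=3,j=5] B done, take A[i]=38 → i++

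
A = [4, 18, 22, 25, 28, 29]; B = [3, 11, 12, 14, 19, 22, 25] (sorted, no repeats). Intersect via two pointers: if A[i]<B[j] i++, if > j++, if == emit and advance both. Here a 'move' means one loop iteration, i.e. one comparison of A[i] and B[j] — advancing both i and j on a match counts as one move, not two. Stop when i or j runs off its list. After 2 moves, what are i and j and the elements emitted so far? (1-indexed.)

i=2, j=2, emitted=[]

[i=1,j=1] 4>3 → j++
[i=1,j=2] 4<11 → i++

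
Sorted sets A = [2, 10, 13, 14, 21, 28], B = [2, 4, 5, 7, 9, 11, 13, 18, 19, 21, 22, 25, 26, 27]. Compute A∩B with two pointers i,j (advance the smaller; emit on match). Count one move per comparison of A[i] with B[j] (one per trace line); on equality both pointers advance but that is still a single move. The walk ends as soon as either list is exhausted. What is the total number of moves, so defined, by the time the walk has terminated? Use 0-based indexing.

16 moves

[i=0,j=0] 2==2 emit → i++,j++
[i=1,j=1] 10>4 → j++
[i=1,j=2] 10>5 → j++
[i=1,j=3] 10>7 → j++
[i=1,j=4] 10>9 → j++
[i=1,j=5] 10<11 → i++
[i=2,j=5] 13>11 → j++
[i=2,j=6] 13==13 emit → i++,j++
[i=3,j=7] 14<18 → i++
[i=4,j=7] 21>18 → j++
[i=4,j=8] 21>19 → j++
[i=4,j=9] 21==21 emit → i++,j++
[i=5,j=10] 28>22 → j++
[i=5,j=11] 28>25 → j++
[i=5,j=12] 28>26 → j++
[i=5,j=13] 28>27 → j++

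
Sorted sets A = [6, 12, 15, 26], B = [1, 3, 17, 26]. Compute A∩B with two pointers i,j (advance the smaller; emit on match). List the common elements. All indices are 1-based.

i=1 j=1: 6>1, j++
i=1 j=2: 6>3, j++
i=1 j=3: 6<17, i++
i=2 j=3: 12<17, i++
i=3 j=3: 15<17, i++
i=4 j=3: 26>17, j++
i=4 j=4: 26==26 emit, i++,j++

intersection = [26]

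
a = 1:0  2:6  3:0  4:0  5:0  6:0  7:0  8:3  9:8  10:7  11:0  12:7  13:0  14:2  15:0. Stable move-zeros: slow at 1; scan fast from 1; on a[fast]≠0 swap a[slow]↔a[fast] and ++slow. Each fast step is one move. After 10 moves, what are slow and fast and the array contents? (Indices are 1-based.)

slow=5, fast=11, a=[6, 3, 8, 7, 0, 0, 0, 0, 0, 0, 0, 7, 0, 2, 0]

slow=1 fast=1: a[fast]=0, fast++
slow=1 fast=2: a[fast]=6≠0 swap→a[1]=6, slow++,fast++
slow=2 fast=3: a[fast]=0, fast++
slow=2 fast=4: a[fast]=0, fast++
slow=2 fast=5: a[fast]=0, fast++
slow=2 fast=6: a[fast]=0, fast++
slow=2 fast=7: a[fast]=0, fast++
slow=2 fast=8: a[fast]=3≠0 swap→a[2]=3, slow++,fast++
slow=3 fast=9: a[fast]=8≠0 swap→a[3]=8, slow++,fast++
slow=4 fast=10: a[fast]=7≠0 swap→a[4]=7, slow++,fast++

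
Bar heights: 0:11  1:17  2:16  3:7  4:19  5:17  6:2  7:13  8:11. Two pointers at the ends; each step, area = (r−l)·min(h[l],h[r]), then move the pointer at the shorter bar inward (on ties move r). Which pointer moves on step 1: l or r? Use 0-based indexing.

r

[0,8] min(11,11)*8=88 best=88 * → r--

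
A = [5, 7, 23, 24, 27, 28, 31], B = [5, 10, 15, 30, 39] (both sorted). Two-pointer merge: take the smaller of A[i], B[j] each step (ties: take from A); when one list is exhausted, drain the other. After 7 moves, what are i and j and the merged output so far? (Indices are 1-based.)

[i=1,j=1] A[i]=5<=B[j]=5 take 5 → i++
[i=2,j=1] A[i]=7>B[j]=5 take 5 → j++
[i=2,j=2] A[i]=7<=B[j]=10 take 7 → i++
[i=3,j=2] A[i]=23>B[j]=10 take 10 → j++
[i=3,j=3] A[i]=23>B[j]=15 take 15 → j++
[i=3,j=4] A[i]=23<=B[j]=30 take 23 → i++
[i=4,j=4] A[i]=24<=B[j]=30 take 24 → i++

i=5, j=4, merged so far=[5, 5, 7, 10, 15, 23, 24]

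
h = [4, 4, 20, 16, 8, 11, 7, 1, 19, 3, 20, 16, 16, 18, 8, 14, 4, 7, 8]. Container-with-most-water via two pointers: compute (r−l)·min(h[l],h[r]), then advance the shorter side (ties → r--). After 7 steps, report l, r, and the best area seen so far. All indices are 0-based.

[0,18] min(4,8)*18=72 best=72 * → l++
[1,18] min(4,8)*17=68 best=72 → l++
[2,18] min(20,8)*16=128 best=128 * → r--
[2,17] min(20,7)*15=105 best=128 → r--
[2,16] min(20,4)*14=56 best=128 → r--
[2,15] min(20,14)*13=182 best=182 * → r--
[2,14] min(20,8)*12=96 best=182 → r--

l=2, r=13, best area=182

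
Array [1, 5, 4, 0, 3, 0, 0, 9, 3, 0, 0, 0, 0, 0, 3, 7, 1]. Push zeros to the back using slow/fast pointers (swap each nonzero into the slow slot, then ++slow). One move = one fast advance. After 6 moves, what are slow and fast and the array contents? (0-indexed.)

slow=4, fast=6, a=[1, 5, 4, 3, 0, 0, 0, 9, 3, 0, 0, 0, 0, 0, 3, 7, 1]

(s=0,f=0) a[fast]=1≠0 swap→a[0]=1 → slow++,fast++
(s=1,f=1) a[fast]=5≠0 swap→a[1]=5 → slow++,fast++
(s=2,f=2) a[fast]=4≠0 swap→a[2]=4 → slow++,fast++
(s=3,f=3) a[fast]=0 → fast++
(s=3,f=4) a[fast]=3≠0 swap→a[3]=3 → slow++,fast++
(s=4,f=5) a[fast]=0 → fast++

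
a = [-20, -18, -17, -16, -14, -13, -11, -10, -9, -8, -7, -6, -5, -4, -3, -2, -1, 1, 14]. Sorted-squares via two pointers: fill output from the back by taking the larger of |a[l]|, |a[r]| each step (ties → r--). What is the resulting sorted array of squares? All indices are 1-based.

[1,19] |-20|>|14| out[19]=400 → l++
[2,19] |-18|>|14| out[18]=324 → l++
[3,19] |-17|>|14| out[17]=289 → l++
[4,19] |-16|>|14| out[16]=256 → l++
[5,19] |-14|<=|14| out[15]=196 → r--
[5,18] |-14|>|1| out[14]=196 → l++
[6,18] |-13|>|1| out[13]=169 → l++
[7,18] |-11|>|1| out[12]=121 → l++
[8,18] |-10|>|1| out[11]=100 → l++
[9,18] |-9|>|1| out[10]=81 → l++
[10,18] |-8|>|1| out[9]=64 → l++
[11,18] |-7|>|1| out[8]=49 → l++
[12,18] |-6|>|1| out[7]=36 → l++
[13,18] |-5|>|1| out[6]=25 → l++
[14,18] |-4|>|1| out[5]=16 → l++
[15,18] |-3|>|1| out[4]=9 → l++
[16,18] |-2|>|1| out[3]=4 → l++
[17,18] |-1|<=|1| out[2]=1 → r--
[17,17] |-1|<=|-1| out[1]=1 → r--

[1, 1, 4, 9, 16, 25, 36, 49, 64, 81, 100, 121, 169, 196, 196, 256, 289, 324, 400]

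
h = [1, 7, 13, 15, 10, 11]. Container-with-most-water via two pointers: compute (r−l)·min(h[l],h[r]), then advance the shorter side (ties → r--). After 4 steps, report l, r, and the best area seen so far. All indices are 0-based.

l=2, r=3, best area=33

l=0 r=5: min(1,11)*5=5 best=5 *, l++
l=1 r=5: min(7,11)*4=28 best=28 *, l++
l=2 r=5: min(13,11)*3=33 best=33 *, r--
l=2 r=4: min(13,10)*2=20 best=33, r--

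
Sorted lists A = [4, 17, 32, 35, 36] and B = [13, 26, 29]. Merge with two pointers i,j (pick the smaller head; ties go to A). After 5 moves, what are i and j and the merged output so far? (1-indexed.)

i=3, j=4, merged so far=[4, 13, 17, 26, 29]

[i=1,j=1] A[i]=4<=B[j]=13 take 4 → i++
[i=2,j=1] A[i]=17>B[j]=13 take 13 → j++
[i=2,j=2] A[i]=17<=B[j]=26 take 17 → i++
[i=3,j=2] A[i]=32>B[j]=26 take 26 → j++
[i=3,j=3] A[i]=32>B[j]=29 take 29 → j++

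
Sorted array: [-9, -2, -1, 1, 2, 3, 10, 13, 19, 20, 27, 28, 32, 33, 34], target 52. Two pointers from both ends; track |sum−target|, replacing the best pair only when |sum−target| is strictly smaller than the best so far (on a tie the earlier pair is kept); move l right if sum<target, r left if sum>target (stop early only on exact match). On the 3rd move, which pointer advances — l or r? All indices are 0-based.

l

[0,14] -9+34=25 d=27 * → l++
[1,14] -2+34=32 d=20 * → l++
[2,14] -1+34=33 d=19 * → l++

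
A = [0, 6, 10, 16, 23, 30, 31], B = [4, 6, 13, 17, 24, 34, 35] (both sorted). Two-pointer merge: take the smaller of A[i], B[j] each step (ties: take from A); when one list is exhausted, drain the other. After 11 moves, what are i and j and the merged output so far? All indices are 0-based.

i=6, j=5, merged so far=[0, 4, 6, 6, 10, 13, 16, 17, 23, 24, 30]

[i=0,j=0] A[i]=0<=B[j]=4 take 0 → i++
[i=1,j=0] A[i]=6>B[j]=4 take 4 → j++
[i=1,j=1] A[i]=6<=B[j]=6 take 6 → i++
[i=2,j=1] A[i]=10>B[j]=6 take 6 → j++
[i=2,j=2] A[i]=10<=B[j]=13 take 10 → i++
[i=3,j=2] A[i]=16>B[j]=13 take 13 → j++
[i=3,j=3] A[i]=16<=B[j]=17 take 16 → i++
[i=4,j=3] A[i]=23>B[j]=17 take 17 → j++
[i=4,j=4] A[i]=23<=B[j]=24 take 23 → i++
[i=5,j=4] A[i]=30>B[j]=24 take 24 → j++
[i=5,j=5] A[i]=30<=B[j]=34 take 30 → i++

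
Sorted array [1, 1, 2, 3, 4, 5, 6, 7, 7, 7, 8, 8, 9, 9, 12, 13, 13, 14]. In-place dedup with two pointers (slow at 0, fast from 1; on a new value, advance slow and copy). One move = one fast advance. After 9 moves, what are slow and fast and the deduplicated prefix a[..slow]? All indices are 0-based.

slow=6, fast=10, prefix=[1, 2, 3, 4, 5, 6, 7]

slow=0 fast=1: a[fast]=1=a[slow] dup, fast++
slow=0 fast=2: a[fast]=2≠a[slow]=1 write a[1]=2, slow++,fast++
slow=1 fast=3: a[fast]=3≠a[slow]=2 write a[2]=3, slow++,fast++
slow=2 fast=4: a[fast]=4≠a[slow]=3 write a[3]=4, slow++,fast++
slow=3 fast=5: a[fast]=5≠a[slow]=4 write a[4]=5, slow++,fast++
slow=4 fast=6: a[fast]=6≠a[slow]=5 write a[5]=6, slow++,fast++
slow=5 fast=7: a[fast]=7≠a[slow]=6 write a[6]=7, slow++,fast++
slow=6 fast=8: a[fast]=7=a[slow] dup, fast++
slow=6 fast=9: a[fast]=7=a[slow] dup, fast++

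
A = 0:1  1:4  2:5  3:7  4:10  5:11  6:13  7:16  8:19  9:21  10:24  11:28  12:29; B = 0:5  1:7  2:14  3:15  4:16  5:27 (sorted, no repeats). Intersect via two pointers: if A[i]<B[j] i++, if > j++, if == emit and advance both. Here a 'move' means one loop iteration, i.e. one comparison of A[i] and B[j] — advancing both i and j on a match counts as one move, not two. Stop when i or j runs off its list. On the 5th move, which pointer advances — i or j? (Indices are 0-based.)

i

[i=0,j=0] 1<5 → i++
[i=1,j=0] 4<5 → i++
[i=2,j=0] 5==5 emit → i++,j++
[i=3,j=1] 7==7 emit → i++,j++
[i=4,j=2] 10<14 → i++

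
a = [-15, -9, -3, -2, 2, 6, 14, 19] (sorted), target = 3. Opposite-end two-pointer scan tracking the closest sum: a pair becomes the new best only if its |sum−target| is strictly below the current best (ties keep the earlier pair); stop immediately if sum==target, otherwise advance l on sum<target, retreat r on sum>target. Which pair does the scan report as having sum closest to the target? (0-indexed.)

pair (-3, 6) with sum 3 (|Δ|=0)

l=0 r=7: -15+19=4 d=1 *, r--
l=0 r=6: -15+14=-1 d=4, l++
l=1 r=6: -9+14=5 d=2, r--
l=1 r=5: -9+6=-3 d=6, l++
l=2 r=5: -3+6=3 d=0 *, stop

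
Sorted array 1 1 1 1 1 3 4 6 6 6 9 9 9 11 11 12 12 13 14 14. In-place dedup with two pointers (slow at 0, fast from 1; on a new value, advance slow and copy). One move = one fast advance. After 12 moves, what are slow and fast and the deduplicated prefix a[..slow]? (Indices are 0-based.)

slow=4, fast=13, prefix=[1, 3, 4, 6, 9]

(s=0,f=1) a[fast]=1=a[slow] dup → fast++
(s=0,f=2) a[fast]=1=a[slow] dup → fast++
(s=0,f=3) a[fast]=1=a[slow] dup → fast++
(s=0,f=4) a[fast]=1=a[slow] dup → fast++
(s=0,f=5) a[fast]=3≠a[slow]=1 write a[1]=3 → slow++,fast++
(s=1,f=6) a[fast]=4≠a[slow]=3 write a[2]=4 → slow++,fast++
(s=2,f=7) a[fast]=6≠a[slow]=4 write a[3]=6 → slow++,fast++
(s=3,f=8) a[fast]=6=a[slow] dup → fast++
(s=3,f=9) a[fast]=6=a[slow] dup → fast++
(s=3,f=10) a[fast]=9≠a[slow]=6 write a[4]=9 → slow++,fast++
(s=4,f=11) a[fast]=9=a[slow] dup → fast++
(s=4,f=12) a[fast]=9=a[slow] dup → fast++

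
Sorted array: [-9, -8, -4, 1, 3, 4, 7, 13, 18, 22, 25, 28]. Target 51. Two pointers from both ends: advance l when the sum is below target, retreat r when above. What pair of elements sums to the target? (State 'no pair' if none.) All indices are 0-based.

no pair

l=0 r=11: -9+28=19 <51, l++
l=1 r=11: -8+28=20 <51, l++
l=2 r=11: -4+28=24 <51, l++
l=3 r=11: 1+28=29 <51, l++
l=4 r=11: 3+28=31 <51, l++
l=5 r=11: 4+28=32 <51, l++
l=6 r=11: 7+28=35 <51, l++
l=7 r=11: 13+28=41 <51, l++
l=8 r=11: 18+28=46 <51, l++
l=9 r=11: 22+28=50 <51, l++
l=10 r=11: 25+28=53 >51, r--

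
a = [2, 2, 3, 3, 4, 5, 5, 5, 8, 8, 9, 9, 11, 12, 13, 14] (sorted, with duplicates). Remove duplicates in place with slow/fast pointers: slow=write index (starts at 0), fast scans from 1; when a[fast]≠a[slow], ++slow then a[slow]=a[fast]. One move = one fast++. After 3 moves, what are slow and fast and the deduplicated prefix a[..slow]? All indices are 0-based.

slow=0 fast=1: a[fast]=2=a[slow] dup, fast++
slow=0 fast=2: a[fast]=3≠a[slow]=2 write a[1]=3, slow++,fast++
slow=1 fast=3: a[fast]=3=a[slow] dup, fast++

slow=1, fast=4, prefix=[2, 3]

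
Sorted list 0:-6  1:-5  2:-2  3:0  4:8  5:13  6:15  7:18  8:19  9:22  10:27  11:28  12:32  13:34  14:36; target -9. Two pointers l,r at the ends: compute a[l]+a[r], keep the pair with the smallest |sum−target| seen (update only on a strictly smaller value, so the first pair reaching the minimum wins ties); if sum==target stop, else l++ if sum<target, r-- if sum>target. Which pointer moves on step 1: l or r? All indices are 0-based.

[0,14] -6+36=30 d=39 * → r--

r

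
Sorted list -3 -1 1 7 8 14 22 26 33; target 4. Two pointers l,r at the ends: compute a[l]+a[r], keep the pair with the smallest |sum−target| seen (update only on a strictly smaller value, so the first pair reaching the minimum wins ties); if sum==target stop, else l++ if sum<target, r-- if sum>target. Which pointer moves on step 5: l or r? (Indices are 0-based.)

r

[0,8] -3+33=30 d=26 * → r--
[0,7] -3+26=23 d=19 * → r--
[0,6] -3+22=19 d=15 * → r--
[0,5] -3+14=11 d=7 * → r--
[0,4] -3+8=5 d=1 * → r--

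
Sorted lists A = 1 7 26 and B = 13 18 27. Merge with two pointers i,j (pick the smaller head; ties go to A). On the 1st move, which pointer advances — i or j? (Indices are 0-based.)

i=0 j=0: A[i]=1<=B[j]=13 take 1, i++

i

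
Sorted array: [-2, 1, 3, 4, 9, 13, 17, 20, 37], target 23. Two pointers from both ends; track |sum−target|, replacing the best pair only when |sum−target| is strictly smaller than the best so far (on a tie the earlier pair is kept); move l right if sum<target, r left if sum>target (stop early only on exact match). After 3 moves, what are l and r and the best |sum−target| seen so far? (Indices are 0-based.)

l=2, r=7, best |Δ|=2

[0,8] -2+37=35 d=12 * → r--
[0,7] -2+20=18 d=5 * → l++
[1,7] 1+20=21 d=2 * → l++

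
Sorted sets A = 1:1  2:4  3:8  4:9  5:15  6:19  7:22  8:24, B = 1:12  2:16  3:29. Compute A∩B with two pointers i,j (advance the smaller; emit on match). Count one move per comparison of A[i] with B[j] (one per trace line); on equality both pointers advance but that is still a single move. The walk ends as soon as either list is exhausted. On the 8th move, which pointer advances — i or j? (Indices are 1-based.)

i=1 j=1: 1<12, i++
i=2 j=1: 4<12, i++
i=3 j=1: 8<12, i++
i=4 j=1: 9<12, i++
i=5 j=1: 15>12, j++
i=5 j=2: 15<16, i++
i=6 j=2: 19>16, j++
i=6 j=3: 19<29, i++

i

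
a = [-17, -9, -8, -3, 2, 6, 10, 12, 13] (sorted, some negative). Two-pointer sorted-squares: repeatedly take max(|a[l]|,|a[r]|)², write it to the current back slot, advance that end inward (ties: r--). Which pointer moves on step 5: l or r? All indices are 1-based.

l=1 r=9: |-17|>|13| out[9]=289, l++
l=2 r=9: |-9|<=|13| out[8]=169, r--
l=2 r=8: |-9|<=|12| out[7]=144, r--
l=2 r=7: |-9|<=|10| out[6]=100, r--
l=2 r=6: |-9|>|6| out[5]=81, l++

l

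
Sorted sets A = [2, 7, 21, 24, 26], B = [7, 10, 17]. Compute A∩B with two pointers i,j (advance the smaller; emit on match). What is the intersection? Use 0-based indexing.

intersection = [7]

i=0 j=0: 2<7, i++
i=1 j=0: 7==7 emit, i++,j++
i=2 j=1: 21>10, j++
i=2 j=2: 21>17, j++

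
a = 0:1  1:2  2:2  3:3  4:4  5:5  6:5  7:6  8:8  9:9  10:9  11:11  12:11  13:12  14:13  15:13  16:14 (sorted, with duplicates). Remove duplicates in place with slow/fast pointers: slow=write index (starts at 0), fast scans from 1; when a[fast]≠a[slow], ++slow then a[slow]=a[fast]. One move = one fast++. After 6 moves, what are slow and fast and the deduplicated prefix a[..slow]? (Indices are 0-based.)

(s=0,f=1) a[fast]=2≠a[slow]=1 write a[1]=2 → slow++,fast++
(s=1,f=2) a[fast]=2=a[slow] dup → fast++
(s=1,f=3) a[fast]=3≠a[slow]=2 write a[2]=3 → slow++,fast++
(s=2,f=4) a[fast]=4≠a[slow]=3 write a[3]=4 → slow++,fast++
(s=3,f=5) a[fast]=5≠a[slow]=4 write a[4]=5 → slow++,fast++
(s=4,f=6) a[fast]=5=a[slow] dup → fast++

slow=4, fast=7, prefix=[1, 2, 3, 4, 5]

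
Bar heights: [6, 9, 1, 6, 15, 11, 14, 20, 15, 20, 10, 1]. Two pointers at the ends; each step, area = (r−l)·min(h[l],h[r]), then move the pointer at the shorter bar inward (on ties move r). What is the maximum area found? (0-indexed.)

[0,11] min(6,1)*11=11 best=11 * → r--
[0,10] min(6,10)*10=60 best=60 * → l++
[1,10] min(9,10)*9=81 best=81 * → l++
[2,10] min(1,10)*8=8 best=81 → l++
[3,10] min(6,10)*7=42 best=81 → l++
[4,10] min(15,10)*6=60 best=81 → r--
[4,9] min(15,20)*5=75 best=81 → l++
[5,9] min(11,20)*4=44 best=81 → l++
[6,9] min(14,20)*3=42 best=81 → l++
[7,9] min(20,20)*2=40 best=81 → r--
[7,8] min(20,15)*1=15 best=81 → r--

max area = 81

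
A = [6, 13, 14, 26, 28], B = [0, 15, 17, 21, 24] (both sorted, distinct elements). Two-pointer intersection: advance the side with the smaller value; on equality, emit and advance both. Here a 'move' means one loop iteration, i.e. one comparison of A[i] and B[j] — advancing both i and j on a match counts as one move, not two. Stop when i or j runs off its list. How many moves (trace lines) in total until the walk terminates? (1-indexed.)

8 moves

i=1 j=1: 6>0, j++
i=1 j=2: 6<15, i++
i=2 j=2: 13<15, i++
i=3 j=2: 14<15, i++
i=4 j=2: 26>15, j++
i=4 j=3: 26>17, j++
i=4 j=4: 26>21, j++
i=4 j=5: 26>24, j++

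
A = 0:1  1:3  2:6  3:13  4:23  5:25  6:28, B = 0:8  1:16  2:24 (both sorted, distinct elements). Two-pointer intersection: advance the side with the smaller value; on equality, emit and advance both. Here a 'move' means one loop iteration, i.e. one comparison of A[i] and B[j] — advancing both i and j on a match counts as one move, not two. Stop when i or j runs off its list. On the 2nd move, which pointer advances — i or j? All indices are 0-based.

[i=0,j=0] 1<8 → i++
[i=1,j=0] 3<8 → i++

i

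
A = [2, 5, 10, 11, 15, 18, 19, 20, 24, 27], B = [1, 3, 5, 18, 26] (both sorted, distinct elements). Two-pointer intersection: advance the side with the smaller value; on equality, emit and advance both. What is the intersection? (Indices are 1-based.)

intersection = [5, 18]

i=1 j=1: 2>1, j++
i=1 j=2: 2<3, i++
i=2 j=2: 5>3, j++
i=2 j=3: 5==5 emit, i++,j++
i=3 j=4: 10<18, i++
i=4 j=4: 11<18, i++
i=5 j=4: 15<18, i++
i=6 j=4: 18==18 emit, i++,j++
i=7 j=5: 19<26, i++
i=8 j=5: 20<26, i++
i=9 j=5: 24<26, i++
i=10 j=5: 27>26, j++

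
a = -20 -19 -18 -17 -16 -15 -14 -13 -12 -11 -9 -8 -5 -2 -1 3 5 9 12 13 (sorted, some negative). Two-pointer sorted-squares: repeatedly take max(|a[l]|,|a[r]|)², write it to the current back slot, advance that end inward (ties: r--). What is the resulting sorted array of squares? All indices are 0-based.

[0,19] |-20|>|13| out[19]=400 → l++
[1,19] |-19|>|13| out[18]=361 → l++
[2,19] |-18|>|13| out[17]=324 → l++
[3,19] |-17|>|13| out[16]=289 → l++
[4,19] |-16|>|13| out[15]=256 → l++
[5,19] |-15|>|13| out[14]=225 → l++
[6,19] |-14|>|13| out[13]=196 → l++
[7,19] |-13|<=|13| out[12]=169 → r--
[7,18] |-13|>|12| out[11]=169 → l++
[8,18] |-12|<=|12| out[10]=144 → r--
[8,17] |-12|>|9| out[9]=144 → l++
[9,17] |-11|>|9| out[8]=121 → l++
[10,17] |-9|<=|9| out[7]=81 → r--
[10,16] |-9|>|5| out[6]=81 → l++
[11,16] |-8|>|5| out[5]=64 → l++
[12,16] |-5|<=|5| out[4]=25 → r--
[12,15] |-5|>|3| out[3]=25 → l++
[13,15] |-2|<=|3| out[2]=9 → r--
[13,14] |-2|>|-1| out[1]=4 → l++
[14,14] |-1|<=|-1| out[0]=1 → r--

[1, 4, 9, 25, 25, 64, 81, 81, 121, 144, 144, 169, 169, 196, 225, 256, 289, 324, 361, 400]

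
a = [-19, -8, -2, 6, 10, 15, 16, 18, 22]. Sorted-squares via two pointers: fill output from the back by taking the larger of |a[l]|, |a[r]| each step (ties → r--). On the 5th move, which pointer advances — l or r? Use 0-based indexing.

r

[0,8] |-19|<=|22| out[8]=484 → r--
[0,7] |-19|>|18| out[7]=361 → l++
[1,7] |-8|<=|18| out[6]=324 → r--
[1,6] |-8|<=|16| out[5]=256 → r--
[1,5] |-8|<=|15| out[4]=225 → r--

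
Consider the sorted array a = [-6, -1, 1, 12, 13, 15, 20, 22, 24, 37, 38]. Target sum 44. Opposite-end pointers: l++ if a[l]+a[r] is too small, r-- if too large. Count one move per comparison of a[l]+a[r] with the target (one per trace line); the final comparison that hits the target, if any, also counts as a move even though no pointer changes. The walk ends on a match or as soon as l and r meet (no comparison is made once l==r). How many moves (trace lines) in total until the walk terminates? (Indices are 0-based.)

l=0 r=10: -6+38=32 <44, l++
l=1 r=10: -1+38=37 <44, l++
l=2 r=10: 1+38=39 <44, l++
l=3 r=10: 12+38=50 >44, r--
l=3 r=9: 12+37=49 >44, r--
l=3 r=8: 12+24=36 <44, l++
l=4 r=8: 13+24=37 <44, l++
l=5 r=8: 15+24=39 <44, l++
l=6 r=8: 20+24=44, found

9 moves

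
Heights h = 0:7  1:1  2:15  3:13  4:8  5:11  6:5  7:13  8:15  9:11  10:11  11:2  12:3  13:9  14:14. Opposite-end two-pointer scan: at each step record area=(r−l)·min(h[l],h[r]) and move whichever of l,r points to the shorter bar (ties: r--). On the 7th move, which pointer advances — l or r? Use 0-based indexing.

r

l=0 r=14: min(7,14)*14=98 best=98 *, l++
l=1 r=14: min(1,14)*13=13 best=98, l++
l=2 r=14: min(15,14)*12=168 best=168 *, r--
l=2 r=13: min(15,9)*11=99 best=168, r--
l=2 r=12: min(15,3)*10=30 best=168, r--
l=2 r=11: min(15,2)*9=18 best=168, r--
l=2 r=10: min(15,11)*8=88 best=168, r--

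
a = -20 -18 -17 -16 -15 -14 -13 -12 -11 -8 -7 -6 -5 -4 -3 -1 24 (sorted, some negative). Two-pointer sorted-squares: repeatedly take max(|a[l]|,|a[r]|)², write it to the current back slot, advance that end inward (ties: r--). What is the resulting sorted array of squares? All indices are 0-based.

l=0 r=16: |-20|<=|24| out[16]=576, r--
l=0 r=15: |-20|>|-1| out[15]=400, l++
l=1 r=15: |-18|>|-1| out[14]=324, l++
l=2 r=15: |-17|>|-1| out[13]=289, l++
l=3 r=15: |-16|>|-1| out[12]=256, l++
l=4 r=15: |-15|>|-1| out[11]=225, l++
l=5 r=15: |-14|>|-1| out[10]=196, l++
l=6 r=15: |-13|>|-1| out[9]=169, l++
l=7 r=15: |-12|>|-1| out[8]=144, l++
l=8 r=15: |-11|>|-1| out[7]=121, l++
l=9 r=15: |-8|>|-1| out[6]=64, l++
l=10 r=15: |-7|>|-1| out[5]=49, l++
l=11 r=15: |-6|>|-1| out[4]=36, l++
l=12 r=15: |-5|>|-1| out[3]=25, l++
l=13 r=15: |-4|>|-1| out[2]=16, l++
l=14 r=15: |-3|>|-1| out[1]=9, l++
l=15 r=15: |-1|<=|-1| out[0]=1, r--

[1, 9, 16, 25, 36, 49, 64, 121, 144, 169, 196, 225, 256, 289, 324, 400, 576]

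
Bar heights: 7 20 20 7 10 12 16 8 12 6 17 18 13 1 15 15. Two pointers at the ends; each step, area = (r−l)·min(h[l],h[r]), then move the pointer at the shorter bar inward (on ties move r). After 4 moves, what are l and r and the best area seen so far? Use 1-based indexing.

l=1 r=16: min(7,15)*15=105 best=105 *, l++
l=2 r=16: min(20,15)*14=210 best=210 *, r--
l=2 r=15: min(20,15)*13=195 best=210, r--
l=2 r=14: min(20,1)*12=12 best=210, r--

l=2, r=13, best area=210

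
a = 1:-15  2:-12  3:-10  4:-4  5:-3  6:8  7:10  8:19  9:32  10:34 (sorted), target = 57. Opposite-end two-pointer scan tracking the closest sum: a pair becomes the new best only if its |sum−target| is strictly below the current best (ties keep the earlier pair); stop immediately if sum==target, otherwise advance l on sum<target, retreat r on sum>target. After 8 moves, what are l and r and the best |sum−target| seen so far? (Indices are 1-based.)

l=9, r=10, best |Δ|=4

l=1 r=10: -15+34=19 d=38 *, l++
l=2 r=10: -12+34=22 d=35 *, l++
l=3 r=10: -10+34=24 d=33 *, l++
l=4 r=10: -4+34=30 d=27 *, l++
l=5 r=10: -3+34=31 d=26 *, l++
l=6 r=10: 8+34=42 d=15 *, l++
l=7 r=10: 10+34=44 d=13 *, l++
l=8 r=10: 19+34=53 d=4 *, l++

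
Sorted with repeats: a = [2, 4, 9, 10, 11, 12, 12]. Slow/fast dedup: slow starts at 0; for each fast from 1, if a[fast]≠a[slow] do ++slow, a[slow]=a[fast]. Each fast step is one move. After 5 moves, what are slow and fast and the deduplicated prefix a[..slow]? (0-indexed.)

slow=5, fast=6, prefix=[2, 4, 9, 10, 11, 12]

(s=0,f=1) a[fast]=4≠a[slow]=2 write a[1]=4 → slow++,fast++
(s=1,f=2) a[fast]=9≠a[slow]=4 write a[2]=9 → slow++,fast++
(s=2,f=3) a[fast]=10≠a[slow]=9 write a[3]=10 → slow++,fast++
(s=3,f=4) a[fast]=11≠a[slow]=10 write a[4]=11 → slow++,fast++
(s=4,f=5) a[fast]=12≠a[slow]=11 write a[5]=12 → slow++,fast++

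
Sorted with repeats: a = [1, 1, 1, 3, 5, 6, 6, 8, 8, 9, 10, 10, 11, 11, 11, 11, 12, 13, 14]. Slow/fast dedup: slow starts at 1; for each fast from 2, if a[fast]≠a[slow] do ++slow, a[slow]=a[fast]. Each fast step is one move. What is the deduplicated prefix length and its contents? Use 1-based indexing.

(s=1,f=2) a[fast]=1=a[slow] dup → fast++
(s=1,f=3) a[fast]=1=a[slow] dup → fast++
(s=1,f=4) a[fast]=3≠a[slow]=1 write a[2]=3 → slow++,fast++
(s=2,f=5) a[fast]=5≠a[slow]=3 write a[3]=5 → slow++,fast++
(s=3,f=6) a[fast]=6≠a[slow]=5 write a[4]=6 → slow++,fast++
(s=4,f=7) a[fast]=6=a[slow] dup → fast++
(s=4,f=8) a[fast]=8≠a[slow]=6 write a[5]=8 → slow++,fast++
(s=5,f=9) a[fast]=8=a[slow] dup → fast++
(s=5,f=10) a[fast]=9≠a[slow]=8 write a[6]=9 → slow++,fast++
(s=6,f=11) a[fast]=10≠a[slow]=9 write a[7]=10 → slow++,fast++
(s=7,f=12) a[fast]=10=a[slow] dup → fast++
(s=7,f=13) a[fast]=11≠a[slow]=10 write a[8]=11 → slow++,fast++
(s=8,f=14) a[fast]=11=a[slow] dup → fast++
(s=8,f=15) a[fast]=11=a[slow] dup → fast++
(s=8,f=16) a[fast]=11=a[slow] dup → fast++
(s=8,f=17) a[fast]=12≠a[slow]=11 write a[9]=12 → slow++,fast++
(s=9,f=18) a[fast]=13≠a[slow]=12 write a[10]=13 → slow++,fast++
(s=10,f=19) a[fast]=14≠a[slow]=13 write a[11]=14 → slow++,fast++

length 11; prefix = [1, 3, 5, 6, 8, 9, 10, 11, 12, 13, 14]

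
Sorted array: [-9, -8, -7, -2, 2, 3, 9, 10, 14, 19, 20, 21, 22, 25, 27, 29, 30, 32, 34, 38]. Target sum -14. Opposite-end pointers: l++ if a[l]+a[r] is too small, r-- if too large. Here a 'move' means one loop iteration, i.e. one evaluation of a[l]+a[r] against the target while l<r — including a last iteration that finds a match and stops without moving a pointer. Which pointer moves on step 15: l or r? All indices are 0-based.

r

l=0 r=19: -9+38=29 >-14, r--
l=0 r=18: -9+34=25 >-14, r--
l=0 r=17: -9+32=23 >-14, r--
l=0 r=16: -9+30=21 >-14, r--
l=0 r=15: -9+29=20 >-14, r--
l=0 r=14: -9+27=18 >-14, r--
l=0 r=13: -9+25=16 >-14, r--
l=0 r=12: -9+22=13 >-14, r--
l=0 r=11: -9+21=12 >-14, r--
l=0 r=10: -9+20=11 >-14, r--
l=0 r=9: -9+19=10 >-14, r--
l=0 r=8: -9+14=5 >-14, r--
l=0 r=7: -9+10=1 >-14, r--
l=0 r=6: -9+9=0 >-14, r--
l=0 r=5: -9+3=-6 >-14, r--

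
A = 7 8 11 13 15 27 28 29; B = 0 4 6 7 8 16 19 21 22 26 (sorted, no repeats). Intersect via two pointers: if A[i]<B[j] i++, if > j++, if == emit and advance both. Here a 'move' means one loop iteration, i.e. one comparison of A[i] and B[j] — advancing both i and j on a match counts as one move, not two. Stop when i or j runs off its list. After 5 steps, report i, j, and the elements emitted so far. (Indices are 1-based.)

[i=1,j=1] 7>0 → j++
[i=1,j=2] 7>4 → j++
[i=1,j=3] 7>6 → j++
[i=1,j=4] 7==7 emit → i++,j++
[i=2,j=5] 8==8 emit → i++,j++

i=3, j=6, emitted=[7, 8]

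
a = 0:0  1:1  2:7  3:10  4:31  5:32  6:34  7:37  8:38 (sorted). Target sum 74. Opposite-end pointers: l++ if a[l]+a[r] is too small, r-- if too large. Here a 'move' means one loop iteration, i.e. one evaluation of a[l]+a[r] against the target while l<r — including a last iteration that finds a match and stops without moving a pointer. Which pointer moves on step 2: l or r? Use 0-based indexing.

l=0 r=8: 0+38=38 <74, l++
l=1 r=8: 1+38=39 <74, l++

l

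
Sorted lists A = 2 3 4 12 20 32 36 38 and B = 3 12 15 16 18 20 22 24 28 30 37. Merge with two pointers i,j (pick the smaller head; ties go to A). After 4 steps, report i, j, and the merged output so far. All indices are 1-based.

i=4, j=2, merged so far=[2, 3, 3, 4]

i=1 j=1: A[i]=2<=B[j]=3 take 2, i++
i=2 j=1: A[i]=3<=B[j]=3 take 3, i++
i=3 j=1: A[i]=4>B[j]=3 take 3, j++
i=3 j=2: A[i]=4<=B[j]=12 take 4, i++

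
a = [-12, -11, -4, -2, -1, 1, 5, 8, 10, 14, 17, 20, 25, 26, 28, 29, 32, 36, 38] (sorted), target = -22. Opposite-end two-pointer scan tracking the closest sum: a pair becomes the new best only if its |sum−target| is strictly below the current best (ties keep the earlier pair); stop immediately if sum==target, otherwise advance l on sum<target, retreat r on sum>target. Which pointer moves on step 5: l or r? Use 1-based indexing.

r

l=1 r=19: -12+38=26 d=48 *, r--
l=1 r=18: -12+36=24 d=46 *, r--
l=1 r=17: -12+32=20 d=42 *, r--
l=1 r=16: -12+29=17 d=39 *, r--
l=1 r=15: -12+28=16 d=38 *, r--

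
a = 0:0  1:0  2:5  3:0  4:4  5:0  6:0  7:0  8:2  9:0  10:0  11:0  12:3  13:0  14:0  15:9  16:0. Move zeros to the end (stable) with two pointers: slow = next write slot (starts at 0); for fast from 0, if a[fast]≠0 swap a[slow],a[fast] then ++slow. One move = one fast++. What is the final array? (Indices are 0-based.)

slow=0 fast=0: a[fast]=0, fast++
slow=0 fast=1: a[fast]=0, fast++
slow=0 fast=2: a[fast]=5≠0 swap→a[0]=5, slow++,fast++
slow=1 fast=3: a[fast]=0, fast++
slow=1 fast=4: a[fast]=4≠0 swap→a[1]=4, slow++,fast++
slow=2 fast=5: a[fast]=0, fast++
slow=2 fast=6: a[fast]=0, fast++
slow=2 fast=7: a[fast]=0, fast++
slow=2 fast=8: a[fast]=2≠0 swap→a[2]=2, slow++,fast++
slow=3 fast=9: a[fast]=0, fast++
slow=3 fast=10: a[fast]=0, fast++
slow=3 fast=11: a[fast]=0, fast++
slow=3 fast=12: a[fast]=3≠0 swap→a[3]=3, slow++,fast++
slow=4 fast=13: a[fast]=0, fast++
slow=4 fast=14: a[fast]=0, fast++
slow=4 fast=15: a[fast]=9≠0 swap→a[4]=9, slow++,fast++
slow=5 fast=16: a[fast]=0, fast++

[5, 4, 2, 3, 9, 0, 0, 0, 0, 0, 0, 0, 0, 0, 0, 0, 0]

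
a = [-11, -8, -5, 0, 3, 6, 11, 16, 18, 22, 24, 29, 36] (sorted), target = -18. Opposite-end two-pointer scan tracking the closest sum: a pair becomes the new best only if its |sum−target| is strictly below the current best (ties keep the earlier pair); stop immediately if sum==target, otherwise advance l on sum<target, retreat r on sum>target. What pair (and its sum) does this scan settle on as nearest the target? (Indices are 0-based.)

pair (-11, -8) with sum -19 (|Δ|=1)

[0,12] -11+36=25 d=43 * → r--
[0,11] -11+29=18 d=36 * → r--
[0,10] -11+24=13 d=31 * → r--
[0,9] -11+22=11 d=29 * → r--
[0,8] -11+18=7 d=25 * → r--
[0,7] -11+16=5 d=23 * → r--
[0,6] -11+11=0 d=18 * → r--
[0,5] -11+6=-5 d=13 * → r--
[0,4] -11+3=-8 d=10 * → r--
[0,3] -11+0=-11 d=7 * → r--
[0,2] -11+-5=-16 d=2 * → r--
[0,1] -11+-8=-19 d=1 * → l++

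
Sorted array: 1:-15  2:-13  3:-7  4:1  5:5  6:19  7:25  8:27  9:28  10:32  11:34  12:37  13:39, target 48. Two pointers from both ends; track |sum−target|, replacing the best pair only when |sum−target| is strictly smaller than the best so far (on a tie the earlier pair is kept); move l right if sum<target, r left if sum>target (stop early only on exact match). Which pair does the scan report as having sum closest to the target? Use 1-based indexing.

[1,13] -15+39=24 d=24 * → l++
[2,13] -13+39=26 d=22 * → l++
[3,13] -7+39=32 d=16 * → l++
[4,13] 1+39=40 d=8 * → l++
[5,13] 5+39=44 d=4 * → l++
[6,13] 19+39=58 d=10 → r--
[6,12] 19+37=56 d=8 → r--
[6,11] 19+34=53 d=5 → r--
[6,10] 19+32=51 d=3 * → r--
[6,9] 19+28=47 d=1 * → l++
[7,9] 25+28=53 d=5 → r--
[7,8] 25+27=52 d=4 → r--

pair (19, 28) with sum 47 (|Δ|=1)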